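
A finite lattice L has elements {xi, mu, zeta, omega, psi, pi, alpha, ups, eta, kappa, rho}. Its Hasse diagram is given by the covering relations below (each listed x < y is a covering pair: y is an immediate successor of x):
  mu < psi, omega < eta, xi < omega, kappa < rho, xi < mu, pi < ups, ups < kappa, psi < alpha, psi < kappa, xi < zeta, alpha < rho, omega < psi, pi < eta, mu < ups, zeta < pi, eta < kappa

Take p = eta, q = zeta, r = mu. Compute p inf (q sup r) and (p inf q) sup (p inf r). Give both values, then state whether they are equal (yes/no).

q sup r = ups, so p inf (q sup r) = eta inf ups = pi.
p inf q = zeta and p inf r = xi, so (p inf q) sup (p inf r) = zeta sup xi = zeta.
Equal: no.

pi; zeta; no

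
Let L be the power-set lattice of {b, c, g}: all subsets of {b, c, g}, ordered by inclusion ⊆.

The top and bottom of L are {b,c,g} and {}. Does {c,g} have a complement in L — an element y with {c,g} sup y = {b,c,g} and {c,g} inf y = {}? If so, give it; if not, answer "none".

{b}

Need y with {c,g} ∨ y = {b,c,g} and {c,g} ∧ y = {}.
Checking each element gives: {b}.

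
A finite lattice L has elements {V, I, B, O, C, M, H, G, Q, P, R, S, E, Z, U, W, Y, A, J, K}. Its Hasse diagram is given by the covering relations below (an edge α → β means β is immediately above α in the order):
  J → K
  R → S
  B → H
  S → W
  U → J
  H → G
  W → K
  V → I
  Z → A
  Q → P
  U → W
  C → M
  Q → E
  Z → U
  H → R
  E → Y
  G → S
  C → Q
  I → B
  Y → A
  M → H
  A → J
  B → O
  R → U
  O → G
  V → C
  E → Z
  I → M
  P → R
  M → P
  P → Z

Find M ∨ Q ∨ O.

S

Common upper bounds of {M, Q, O}: K, S, W.
The least among these is S.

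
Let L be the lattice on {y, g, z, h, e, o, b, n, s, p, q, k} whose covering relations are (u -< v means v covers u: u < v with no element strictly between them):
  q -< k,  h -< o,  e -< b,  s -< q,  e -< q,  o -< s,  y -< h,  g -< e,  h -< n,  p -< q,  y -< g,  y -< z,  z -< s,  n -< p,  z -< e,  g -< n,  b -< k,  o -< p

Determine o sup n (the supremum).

p

Common upper bounds of {o, n}: k, p, q.
The least among these is p.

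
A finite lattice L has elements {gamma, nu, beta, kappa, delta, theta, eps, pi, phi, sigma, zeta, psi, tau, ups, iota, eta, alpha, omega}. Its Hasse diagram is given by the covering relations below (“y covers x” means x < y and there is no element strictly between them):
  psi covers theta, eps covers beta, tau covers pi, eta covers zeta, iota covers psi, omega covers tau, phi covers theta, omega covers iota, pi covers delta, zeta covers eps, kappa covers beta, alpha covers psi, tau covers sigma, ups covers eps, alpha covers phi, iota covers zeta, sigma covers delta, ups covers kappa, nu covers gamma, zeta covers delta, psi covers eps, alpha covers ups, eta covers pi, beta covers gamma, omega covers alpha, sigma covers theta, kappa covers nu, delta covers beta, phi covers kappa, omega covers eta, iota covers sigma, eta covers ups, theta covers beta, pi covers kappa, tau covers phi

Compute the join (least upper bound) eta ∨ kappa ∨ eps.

eta

Common upper bounds of {eta, kappa, eps}: eta, omega.
The least among these is eta.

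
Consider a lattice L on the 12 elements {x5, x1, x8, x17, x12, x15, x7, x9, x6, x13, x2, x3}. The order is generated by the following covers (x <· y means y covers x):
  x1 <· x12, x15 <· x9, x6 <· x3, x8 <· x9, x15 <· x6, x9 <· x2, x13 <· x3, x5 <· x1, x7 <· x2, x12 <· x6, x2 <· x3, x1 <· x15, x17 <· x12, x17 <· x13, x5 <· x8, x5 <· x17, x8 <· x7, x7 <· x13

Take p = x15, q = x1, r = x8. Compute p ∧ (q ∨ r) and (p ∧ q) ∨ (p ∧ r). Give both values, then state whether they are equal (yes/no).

q ∨ r = x9, so p ∧ (q ∨ r) = x15 ∧ x9 = x15.
p ∧ q = x1 and p ∧ r = x5, so (p ∧ q) ∨ (p ∧ r) = x1 ∨ x5 = x1.
Equal: no.

x15; x1; no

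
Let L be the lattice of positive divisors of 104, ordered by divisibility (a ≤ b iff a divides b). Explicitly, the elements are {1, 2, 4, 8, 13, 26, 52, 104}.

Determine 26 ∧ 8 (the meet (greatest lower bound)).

2

Common lower bounds of {26, 8}: 1, 2.
The greatest among these is 2.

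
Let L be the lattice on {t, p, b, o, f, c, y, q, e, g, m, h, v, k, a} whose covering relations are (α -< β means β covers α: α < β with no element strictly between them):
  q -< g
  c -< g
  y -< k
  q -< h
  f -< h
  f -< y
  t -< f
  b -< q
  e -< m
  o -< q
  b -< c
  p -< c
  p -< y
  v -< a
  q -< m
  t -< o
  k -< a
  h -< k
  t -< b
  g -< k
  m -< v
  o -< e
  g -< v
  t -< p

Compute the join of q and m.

Common upper bounds of {q, m}: a, m, v.
The least among these is m.

m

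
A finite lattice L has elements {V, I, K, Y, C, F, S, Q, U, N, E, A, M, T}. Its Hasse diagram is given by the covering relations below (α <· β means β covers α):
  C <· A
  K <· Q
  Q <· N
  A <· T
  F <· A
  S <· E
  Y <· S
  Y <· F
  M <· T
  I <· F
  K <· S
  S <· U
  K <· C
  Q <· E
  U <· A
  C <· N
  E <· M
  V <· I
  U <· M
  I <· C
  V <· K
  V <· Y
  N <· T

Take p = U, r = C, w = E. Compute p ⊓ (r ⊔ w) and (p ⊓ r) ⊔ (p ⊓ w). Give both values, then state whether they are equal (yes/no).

U; S; no

r ⊔ w = T, so p ⊓ (r ⊔ w) = U ⊓ T = U.
p ⊓ r = K and p ⊓ w = S, so (p ⊓ r) ⊔ (p ⊓ w) = K ⊔ S = S.
Equal: no.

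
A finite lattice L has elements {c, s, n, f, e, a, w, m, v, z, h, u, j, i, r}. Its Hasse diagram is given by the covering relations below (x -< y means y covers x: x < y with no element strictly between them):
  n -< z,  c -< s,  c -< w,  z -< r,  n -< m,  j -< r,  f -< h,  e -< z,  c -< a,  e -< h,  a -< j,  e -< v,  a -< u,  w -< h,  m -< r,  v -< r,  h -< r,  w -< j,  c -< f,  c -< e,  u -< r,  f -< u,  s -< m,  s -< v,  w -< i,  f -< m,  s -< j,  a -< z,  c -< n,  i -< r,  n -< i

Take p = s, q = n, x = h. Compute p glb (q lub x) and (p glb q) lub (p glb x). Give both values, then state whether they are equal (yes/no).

q lub x = r, so p glb (q lub x) = s glb r = s.
p glb q = c and p glb x = c, so (p glb q) lub (p glb x) = c lub c = c.
Equal: no.

s; c; no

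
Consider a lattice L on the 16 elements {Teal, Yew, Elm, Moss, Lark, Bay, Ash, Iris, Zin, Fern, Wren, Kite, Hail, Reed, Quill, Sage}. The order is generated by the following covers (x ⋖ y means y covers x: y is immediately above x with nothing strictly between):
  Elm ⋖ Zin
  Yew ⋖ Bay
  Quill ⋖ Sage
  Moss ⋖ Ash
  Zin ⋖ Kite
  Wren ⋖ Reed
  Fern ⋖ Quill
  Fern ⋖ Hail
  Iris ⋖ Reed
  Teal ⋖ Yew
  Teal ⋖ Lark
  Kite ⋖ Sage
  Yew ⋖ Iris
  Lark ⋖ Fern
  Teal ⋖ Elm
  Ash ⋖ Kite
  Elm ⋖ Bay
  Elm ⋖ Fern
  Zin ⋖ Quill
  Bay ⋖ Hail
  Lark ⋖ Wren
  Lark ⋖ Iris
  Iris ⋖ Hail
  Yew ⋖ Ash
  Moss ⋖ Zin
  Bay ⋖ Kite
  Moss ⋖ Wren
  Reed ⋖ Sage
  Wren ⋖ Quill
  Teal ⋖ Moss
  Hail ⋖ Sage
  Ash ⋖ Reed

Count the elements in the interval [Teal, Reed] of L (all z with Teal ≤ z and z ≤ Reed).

The interval [Teal, Reed] = {Ash, Iris, Lark, Moss, Reed, Teal, Wren, Yew}, which has 8 elements.

8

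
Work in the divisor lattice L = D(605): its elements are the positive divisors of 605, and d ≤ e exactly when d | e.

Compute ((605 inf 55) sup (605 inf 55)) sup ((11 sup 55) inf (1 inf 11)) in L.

605 ∧ 55 = 55
605 ∧ 55 = 55
55 ∨ 55 = 55
11 ∨ 55 = 55
1 ∧ 11 = 1
55 ∧ 1 = 1
55 ∨ 1 = 55

55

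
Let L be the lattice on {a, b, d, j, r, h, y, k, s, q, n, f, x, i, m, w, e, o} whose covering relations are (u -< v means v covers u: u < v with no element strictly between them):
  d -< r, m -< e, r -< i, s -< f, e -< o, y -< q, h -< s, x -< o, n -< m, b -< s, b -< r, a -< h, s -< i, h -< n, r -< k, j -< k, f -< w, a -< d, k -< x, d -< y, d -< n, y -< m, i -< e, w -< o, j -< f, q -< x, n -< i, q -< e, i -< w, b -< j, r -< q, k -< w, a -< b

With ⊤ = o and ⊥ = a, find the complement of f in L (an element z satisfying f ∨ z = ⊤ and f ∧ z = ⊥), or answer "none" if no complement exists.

Need z with f ∨ z = o and f ∧ z = a.
Checking each element gives: y.

y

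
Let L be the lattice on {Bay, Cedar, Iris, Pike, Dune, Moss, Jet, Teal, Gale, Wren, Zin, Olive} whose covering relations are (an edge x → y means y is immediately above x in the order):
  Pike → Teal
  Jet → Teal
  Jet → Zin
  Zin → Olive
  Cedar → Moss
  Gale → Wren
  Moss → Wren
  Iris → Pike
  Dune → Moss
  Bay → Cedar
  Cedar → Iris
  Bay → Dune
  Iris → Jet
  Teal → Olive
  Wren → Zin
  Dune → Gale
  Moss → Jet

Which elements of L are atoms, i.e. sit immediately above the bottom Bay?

The atoms are exactly the elements that cover Bay: Cedar, Dune.

Cedar, Dune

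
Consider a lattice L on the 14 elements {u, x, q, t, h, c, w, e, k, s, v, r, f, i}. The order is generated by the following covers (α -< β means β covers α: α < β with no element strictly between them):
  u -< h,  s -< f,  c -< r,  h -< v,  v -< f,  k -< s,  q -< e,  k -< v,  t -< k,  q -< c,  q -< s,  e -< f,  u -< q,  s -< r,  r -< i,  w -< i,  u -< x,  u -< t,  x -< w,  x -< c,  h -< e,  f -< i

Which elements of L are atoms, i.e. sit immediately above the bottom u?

h, q, t, x

The atoms are exactly the elements that cover u: h, q, t, x.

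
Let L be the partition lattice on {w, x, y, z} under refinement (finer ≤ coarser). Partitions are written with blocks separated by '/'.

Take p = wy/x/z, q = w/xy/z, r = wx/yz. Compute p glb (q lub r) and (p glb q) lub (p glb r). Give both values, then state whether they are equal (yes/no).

q lub r = wxyz, so p glb (q lub r) = wy/x/z glb wxyz = wy/x/z.
p glb q = w/x/y/z and p glb r = w/x/y/z, so (p glb q) lub (p glb r) = w/x/y/z lub w/x/y/z = w/x/y/z.
Equal: no.

wy/x/z; w/x/y/z; no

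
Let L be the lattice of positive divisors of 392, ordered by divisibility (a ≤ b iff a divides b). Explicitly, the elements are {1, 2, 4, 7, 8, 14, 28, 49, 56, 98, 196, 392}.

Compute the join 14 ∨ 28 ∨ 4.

28

Common upper bounds of {14, 28, 4}: 196, 28, 392, 56.
The least among these is 28.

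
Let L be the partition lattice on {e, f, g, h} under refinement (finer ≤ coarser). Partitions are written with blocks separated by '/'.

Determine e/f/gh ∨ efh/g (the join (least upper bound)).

efgh

The join of e/f/gh and efh/g merges any blocks that overlap across the partitions, giving efgh.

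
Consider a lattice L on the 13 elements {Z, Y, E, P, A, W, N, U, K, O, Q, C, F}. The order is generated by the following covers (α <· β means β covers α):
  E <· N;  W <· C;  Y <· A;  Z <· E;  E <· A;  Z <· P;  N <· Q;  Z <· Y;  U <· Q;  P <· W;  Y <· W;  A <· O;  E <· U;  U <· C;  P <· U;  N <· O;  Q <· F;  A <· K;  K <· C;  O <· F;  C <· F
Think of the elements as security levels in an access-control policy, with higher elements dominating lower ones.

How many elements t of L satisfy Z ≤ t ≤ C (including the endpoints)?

The interval [Z, C] = {A, C, E, K, P, U, W, Y, Z}, which has 9 elements.

9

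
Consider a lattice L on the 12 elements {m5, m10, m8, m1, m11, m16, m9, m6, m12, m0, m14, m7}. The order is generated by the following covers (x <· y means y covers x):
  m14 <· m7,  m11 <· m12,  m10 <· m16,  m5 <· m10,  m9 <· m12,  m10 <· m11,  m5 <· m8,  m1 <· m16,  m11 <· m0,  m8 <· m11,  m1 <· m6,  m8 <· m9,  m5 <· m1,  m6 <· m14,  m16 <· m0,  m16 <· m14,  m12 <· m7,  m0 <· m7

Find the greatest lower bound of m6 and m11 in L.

Common lower bounds of {m6, m11}: m5.
The greatest among these is m5.

m5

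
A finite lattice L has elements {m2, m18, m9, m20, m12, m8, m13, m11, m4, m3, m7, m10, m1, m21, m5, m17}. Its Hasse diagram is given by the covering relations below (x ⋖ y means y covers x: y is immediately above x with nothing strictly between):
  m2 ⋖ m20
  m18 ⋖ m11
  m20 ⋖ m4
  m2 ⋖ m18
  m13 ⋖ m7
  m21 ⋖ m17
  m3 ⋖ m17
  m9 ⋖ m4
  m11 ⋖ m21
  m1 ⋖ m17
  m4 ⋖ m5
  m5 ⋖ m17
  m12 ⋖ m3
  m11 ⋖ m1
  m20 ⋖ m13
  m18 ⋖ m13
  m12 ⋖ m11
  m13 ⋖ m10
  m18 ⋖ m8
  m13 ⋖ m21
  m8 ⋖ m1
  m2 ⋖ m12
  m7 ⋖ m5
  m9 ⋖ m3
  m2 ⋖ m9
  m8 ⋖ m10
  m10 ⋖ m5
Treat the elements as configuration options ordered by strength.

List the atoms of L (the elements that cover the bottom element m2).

m12, m18, m20, m9

The atoms are exactly the elements that cover m2: m12, m18, m20, m9.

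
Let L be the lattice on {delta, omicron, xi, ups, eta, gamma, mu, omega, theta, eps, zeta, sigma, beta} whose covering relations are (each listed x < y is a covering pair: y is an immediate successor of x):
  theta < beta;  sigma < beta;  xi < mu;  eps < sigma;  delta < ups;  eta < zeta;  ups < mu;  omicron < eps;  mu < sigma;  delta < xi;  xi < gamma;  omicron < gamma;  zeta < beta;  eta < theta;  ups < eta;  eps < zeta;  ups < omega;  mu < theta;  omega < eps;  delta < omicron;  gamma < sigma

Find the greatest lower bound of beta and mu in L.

Common lower bounds of {beta, mu}: delta, mu, ups, xi.
The greatest among these is mu.

mu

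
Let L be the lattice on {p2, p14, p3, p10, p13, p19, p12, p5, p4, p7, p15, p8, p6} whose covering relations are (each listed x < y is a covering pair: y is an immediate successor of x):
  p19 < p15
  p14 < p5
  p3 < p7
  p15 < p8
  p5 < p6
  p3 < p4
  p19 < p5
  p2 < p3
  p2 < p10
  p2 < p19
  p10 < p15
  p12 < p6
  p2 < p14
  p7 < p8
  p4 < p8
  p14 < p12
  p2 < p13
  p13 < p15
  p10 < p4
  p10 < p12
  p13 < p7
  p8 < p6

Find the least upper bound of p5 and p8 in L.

p6

Common upper bounds of {p5, p8}: p6.
The least among these is p6.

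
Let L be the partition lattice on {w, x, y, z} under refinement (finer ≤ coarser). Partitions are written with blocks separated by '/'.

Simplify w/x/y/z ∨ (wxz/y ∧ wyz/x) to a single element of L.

wxz/y ∧ wyz/x = wz/x/y
w/x/y/z ∨ wz/x/y = wz/x/y

wz/x/y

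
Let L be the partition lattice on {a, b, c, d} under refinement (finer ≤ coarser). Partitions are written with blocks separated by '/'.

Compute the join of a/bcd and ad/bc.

abcd

The join of a/bcd and ad/bc merges any blocks that overlap across the partitions, giving abcd.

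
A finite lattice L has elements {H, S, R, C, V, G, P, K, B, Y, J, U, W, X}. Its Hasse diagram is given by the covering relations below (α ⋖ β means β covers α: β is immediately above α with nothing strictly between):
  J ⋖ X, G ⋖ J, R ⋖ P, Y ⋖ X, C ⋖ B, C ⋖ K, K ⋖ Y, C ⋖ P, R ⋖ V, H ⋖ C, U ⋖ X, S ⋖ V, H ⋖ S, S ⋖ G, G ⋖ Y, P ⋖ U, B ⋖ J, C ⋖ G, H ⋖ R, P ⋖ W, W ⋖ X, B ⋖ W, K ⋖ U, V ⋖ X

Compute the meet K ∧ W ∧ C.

Common lower bounds of {K, W, C}: C, H.
The greatest among these is C.

C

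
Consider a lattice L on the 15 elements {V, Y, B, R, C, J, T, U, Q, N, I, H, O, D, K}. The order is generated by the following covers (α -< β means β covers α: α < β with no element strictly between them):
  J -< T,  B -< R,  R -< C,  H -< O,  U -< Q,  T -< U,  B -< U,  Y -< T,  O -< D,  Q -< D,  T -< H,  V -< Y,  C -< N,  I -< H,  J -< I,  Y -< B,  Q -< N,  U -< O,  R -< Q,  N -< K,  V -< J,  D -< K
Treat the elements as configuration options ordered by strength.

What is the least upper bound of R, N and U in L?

Common upper bounds of {R, N, U}: K, N.
The least among these is N.

N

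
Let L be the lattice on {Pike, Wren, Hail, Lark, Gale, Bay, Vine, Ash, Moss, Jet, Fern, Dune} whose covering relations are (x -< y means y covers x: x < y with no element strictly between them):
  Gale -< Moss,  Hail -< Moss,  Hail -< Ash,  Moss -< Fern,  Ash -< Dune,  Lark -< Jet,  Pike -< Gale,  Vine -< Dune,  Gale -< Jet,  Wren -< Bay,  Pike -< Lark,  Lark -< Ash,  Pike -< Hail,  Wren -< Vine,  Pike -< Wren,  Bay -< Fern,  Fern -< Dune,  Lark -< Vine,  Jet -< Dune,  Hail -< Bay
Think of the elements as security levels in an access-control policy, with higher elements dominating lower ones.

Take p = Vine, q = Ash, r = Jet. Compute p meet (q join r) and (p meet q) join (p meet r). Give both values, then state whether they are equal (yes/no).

Vine; Lark; no

q join r = Dune, so p meet (q join r) = Vine meet Dune = Vine.
p meet q = Lark and p meet r = Lark, so (p meet q) join (p meet r) = Lark join Lark = Lark.
Equal: no.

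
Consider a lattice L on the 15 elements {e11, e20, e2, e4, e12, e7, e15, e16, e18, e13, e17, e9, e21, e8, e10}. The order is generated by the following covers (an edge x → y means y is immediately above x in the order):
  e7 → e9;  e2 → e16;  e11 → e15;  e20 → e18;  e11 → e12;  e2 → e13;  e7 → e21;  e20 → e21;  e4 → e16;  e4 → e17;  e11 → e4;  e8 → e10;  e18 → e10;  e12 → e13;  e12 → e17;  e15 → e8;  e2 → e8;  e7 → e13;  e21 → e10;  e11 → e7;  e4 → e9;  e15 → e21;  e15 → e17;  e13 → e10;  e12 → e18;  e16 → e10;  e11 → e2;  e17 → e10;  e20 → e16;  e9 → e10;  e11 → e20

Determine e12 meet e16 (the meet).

Common lower bounds of {e12, e16}: e11.
The greatest among these is e11.

e11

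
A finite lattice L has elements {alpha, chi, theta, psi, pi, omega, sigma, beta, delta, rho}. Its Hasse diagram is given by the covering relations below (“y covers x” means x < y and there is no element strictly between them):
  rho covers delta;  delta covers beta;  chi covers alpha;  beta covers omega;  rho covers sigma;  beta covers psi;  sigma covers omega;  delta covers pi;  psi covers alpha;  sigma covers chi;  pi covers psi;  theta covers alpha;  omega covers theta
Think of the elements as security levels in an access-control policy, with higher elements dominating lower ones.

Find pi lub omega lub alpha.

delta

Common upper bounds of {pi, omega, alpha}: delta, rho.
The least among these is delta.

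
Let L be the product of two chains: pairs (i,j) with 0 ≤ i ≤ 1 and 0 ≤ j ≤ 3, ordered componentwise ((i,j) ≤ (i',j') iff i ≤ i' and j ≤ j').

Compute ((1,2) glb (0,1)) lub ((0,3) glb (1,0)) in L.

(0,1)

(1,2) ∧ (0,1) = (0,1)
(0,3) ∧ (1,0) = (0,0)
(0,1) ∨ (0,0) = (0,1)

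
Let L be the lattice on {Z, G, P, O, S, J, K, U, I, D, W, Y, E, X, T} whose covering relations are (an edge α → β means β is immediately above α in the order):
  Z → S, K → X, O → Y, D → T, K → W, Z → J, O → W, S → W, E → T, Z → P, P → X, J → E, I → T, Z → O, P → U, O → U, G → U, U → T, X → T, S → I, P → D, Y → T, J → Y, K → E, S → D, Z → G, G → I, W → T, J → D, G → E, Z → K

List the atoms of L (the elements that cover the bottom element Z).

The atoms are exactly the elements that cover Z: G, J, K, O, P, S.

G, J, K, O, P, S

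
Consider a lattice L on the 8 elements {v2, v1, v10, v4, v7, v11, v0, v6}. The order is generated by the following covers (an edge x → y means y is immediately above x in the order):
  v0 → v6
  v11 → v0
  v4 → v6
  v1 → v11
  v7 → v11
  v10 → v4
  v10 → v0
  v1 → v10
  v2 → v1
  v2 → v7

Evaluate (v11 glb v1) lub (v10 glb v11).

v11 ∧ v1 = v1
v10 ∧ v11 = v1
v1 ∨ v1 = v1

v1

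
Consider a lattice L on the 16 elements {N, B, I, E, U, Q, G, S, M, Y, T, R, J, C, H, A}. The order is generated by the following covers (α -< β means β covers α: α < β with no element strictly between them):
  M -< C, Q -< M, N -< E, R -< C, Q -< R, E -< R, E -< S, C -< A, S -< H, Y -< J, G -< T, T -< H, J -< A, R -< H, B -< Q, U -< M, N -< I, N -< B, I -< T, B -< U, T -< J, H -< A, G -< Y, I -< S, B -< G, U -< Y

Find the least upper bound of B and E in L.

Common upper bounds of {B, E}: A, C, H, R.
The least among these is R.

R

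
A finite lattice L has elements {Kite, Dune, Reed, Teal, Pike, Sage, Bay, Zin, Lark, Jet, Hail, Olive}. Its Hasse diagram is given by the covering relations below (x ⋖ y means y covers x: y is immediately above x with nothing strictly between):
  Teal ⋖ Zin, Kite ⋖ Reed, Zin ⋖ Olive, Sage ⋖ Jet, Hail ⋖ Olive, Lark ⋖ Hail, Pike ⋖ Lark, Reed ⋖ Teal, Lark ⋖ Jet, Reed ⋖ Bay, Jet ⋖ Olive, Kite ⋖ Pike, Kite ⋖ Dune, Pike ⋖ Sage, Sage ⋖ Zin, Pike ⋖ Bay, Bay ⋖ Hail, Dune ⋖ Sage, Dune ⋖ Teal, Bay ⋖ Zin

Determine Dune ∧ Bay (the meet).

Common lower bounds of {Dune, Bay}: Kite.
The greatest among these is Kite.

Kite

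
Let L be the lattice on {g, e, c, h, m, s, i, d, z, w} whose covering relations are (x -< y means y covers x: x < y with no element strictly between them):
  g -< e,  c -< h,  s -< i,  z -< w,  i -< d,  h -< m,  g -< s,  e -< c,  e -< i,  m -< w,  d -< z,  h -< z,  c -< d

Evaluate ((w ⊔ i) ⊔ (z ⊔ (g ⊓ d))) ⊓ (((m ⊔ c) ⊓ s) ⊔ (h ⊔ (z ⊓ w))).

z

w ∨ i = w
g ∧ d = g
z ∨ g = z
w ∨ z = w
m ∨ c = m
m ∧ s = g
z ∧ w = z
h ∨ z = z
g ∨ z = z
w ∧ z = z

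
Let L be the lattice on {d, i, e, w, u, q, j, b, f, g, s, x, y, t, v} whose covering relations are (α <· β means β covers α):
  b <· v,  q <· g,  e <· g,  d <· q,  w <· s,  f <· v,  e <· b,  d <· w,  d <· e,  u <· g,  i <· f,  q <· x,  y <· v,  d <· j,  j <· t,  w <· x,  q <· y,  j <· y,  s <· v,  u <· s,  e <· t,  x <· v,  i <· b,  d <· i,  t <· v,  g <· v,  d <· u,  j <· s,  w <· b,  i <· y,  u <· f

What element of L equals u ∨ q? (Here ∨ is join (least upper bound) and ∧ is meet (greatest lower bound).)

g

u ∨ q = g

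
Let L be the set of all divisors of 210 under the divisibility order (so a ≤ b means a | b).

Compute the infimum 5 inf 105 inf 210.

In the divisibility order, the meet is the greatest common divisor: gcd(5, 105, 210) = 5.

5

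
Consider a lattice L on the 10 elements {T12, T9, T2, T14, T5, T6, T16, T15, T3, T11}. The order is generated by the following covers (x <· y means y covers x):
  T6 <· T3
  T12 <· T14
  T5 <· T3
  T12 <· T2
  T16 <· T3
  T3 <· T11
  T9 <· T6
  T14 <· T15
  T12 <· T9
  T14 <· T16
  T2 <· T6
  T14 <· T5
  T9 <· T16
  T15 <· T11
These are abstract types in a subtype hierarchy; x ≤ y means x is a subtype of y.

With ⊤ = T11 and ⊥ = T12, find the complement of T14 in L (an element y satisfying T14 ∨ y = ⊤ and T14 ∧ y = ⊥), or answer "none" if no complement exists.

For every candidate y, either T14 ∨ y ≠ T11 or T14 ∧ y ≠ T12; no complement exists.

none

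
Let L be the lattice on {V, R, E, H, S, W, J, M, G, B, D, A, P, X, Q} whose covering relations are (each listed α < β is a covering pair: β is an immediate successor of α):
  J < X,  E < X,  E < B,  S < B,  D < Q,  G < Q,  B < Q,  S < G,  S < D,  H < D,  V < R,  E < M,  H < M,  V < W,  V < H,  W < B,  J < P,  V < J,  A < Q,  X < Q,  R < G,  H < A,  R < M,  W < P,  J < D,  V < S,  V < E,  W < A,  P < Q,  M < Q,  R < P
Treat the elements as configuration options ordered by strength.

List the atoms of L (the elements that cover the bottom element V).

E, H, J, R, S, W

The atoms are exactly the elements that cover V: E, H, J, R, S, W.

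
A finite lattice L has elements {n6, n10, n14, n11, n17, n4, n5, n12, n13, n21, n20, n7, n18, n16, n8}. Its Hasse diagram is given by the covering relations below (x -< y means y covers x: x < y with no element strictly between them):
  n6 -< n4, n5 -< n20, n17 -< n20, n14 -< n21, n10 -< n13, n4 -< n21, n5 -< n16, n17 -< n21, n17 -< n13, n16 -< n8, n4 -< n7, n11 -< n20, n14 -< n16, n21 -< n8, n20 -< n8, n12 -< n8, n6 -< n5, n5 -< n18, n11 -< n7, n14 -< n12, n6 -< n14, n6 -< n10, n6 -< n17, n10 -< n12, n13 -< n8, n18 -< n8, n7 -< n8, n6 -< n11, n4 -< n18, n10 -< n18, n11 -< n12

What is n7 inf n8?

n7

Common lower bounds of {n7, n8}: n11, n4, n6, n7.
The greatest among these is n7.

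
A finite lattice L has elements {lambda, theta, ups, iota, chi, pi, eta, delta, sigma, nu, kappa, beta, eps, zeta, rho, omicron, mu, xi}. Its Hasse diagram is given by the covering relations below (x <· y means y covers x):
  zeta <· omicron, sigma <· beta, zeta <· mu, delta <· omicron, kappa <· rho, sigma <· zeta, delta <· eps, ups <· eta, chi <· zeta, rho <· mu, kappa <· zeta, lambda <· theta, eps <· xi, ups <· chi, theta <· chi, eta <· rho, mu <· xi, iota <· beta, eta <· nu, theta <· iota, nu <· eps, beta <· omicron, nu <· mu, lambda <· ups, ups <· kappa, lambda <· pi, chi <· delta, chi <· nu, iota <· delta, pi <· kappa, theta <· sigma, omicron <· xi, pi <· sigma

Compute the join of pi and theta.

Common upper bounds of {pi, theta}: beta, mu, omicron, sigma, xi, zeta.
The least among these is sigma.

sigma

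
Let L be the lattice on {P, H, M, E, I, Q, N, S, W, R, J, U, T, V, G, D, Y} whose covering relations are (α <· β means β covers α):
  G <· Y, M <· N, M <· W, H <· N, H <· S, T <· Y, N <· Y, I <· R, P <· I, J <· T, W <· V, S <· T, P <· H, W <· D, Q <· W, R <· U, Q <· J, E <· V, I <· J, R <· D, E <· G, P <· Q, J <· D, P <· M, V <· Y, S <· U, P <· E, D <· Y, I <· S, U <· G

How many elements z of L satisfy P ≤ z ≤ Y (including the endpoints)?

The interval [P, Y] = {D, E, G, H, I, J, M, N, P, Q, R, S, T, U, V, W, Y}, which has 17 elements.

17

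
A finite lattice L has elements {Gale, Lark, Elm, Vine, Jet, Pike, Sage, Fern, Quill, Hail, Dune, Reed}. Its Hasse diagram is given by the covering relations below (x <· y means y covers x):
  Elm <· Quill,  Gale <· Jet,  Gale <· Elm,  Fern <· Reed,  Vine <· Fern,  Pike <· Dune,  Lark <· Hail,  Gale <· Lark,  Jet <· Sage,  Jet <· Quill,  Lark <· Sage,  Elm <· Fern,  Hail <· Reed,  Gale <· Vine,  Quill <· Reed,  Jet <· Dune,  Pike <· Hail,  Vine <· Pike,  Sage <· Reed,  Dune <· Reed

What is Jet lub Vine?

Common upper bounds of {Jet, Vine}: Dune, Reed.
The least among these is Dune.

Dune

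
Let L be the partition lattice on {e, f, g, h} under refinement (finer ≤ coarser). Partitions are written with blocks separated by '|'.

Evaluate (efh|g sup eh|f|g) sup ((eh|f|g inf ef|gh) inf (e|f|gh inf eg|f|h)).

efh|g ∨ eh|f|g = efh|g
eh|f|g ∧ ef|gh = e|f|g|h
e|f|gh ∧ eg|f|h = e|f|g|h
e|f|g|h ∧ e|f|g|h = e|f|g|h
efh|g ∨ e|f|g|h = efh|g

efh|g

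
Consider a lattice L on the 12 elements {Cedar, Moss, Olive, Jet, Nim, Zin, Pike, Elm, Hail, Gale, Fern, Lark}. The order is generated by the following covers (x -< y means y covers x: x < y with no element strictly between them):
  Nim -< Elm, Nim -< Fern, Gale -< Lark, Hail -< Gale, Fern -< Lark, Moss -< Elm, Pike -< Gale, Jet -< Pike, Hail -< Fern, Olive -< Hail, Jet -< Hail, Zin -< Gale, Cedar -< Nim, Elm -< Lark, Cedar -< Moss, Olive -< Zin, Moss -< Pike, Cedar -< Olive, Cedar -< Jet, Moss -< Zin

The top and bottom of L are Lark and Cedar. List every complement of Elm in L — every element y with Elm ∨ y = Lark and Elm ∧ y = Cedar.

Hail, Jet, Olive

Need y with Elm ∨ y = Lark and Elm ∧ y = Cedar.
Checking each element gives: Hail, Jet, Olive.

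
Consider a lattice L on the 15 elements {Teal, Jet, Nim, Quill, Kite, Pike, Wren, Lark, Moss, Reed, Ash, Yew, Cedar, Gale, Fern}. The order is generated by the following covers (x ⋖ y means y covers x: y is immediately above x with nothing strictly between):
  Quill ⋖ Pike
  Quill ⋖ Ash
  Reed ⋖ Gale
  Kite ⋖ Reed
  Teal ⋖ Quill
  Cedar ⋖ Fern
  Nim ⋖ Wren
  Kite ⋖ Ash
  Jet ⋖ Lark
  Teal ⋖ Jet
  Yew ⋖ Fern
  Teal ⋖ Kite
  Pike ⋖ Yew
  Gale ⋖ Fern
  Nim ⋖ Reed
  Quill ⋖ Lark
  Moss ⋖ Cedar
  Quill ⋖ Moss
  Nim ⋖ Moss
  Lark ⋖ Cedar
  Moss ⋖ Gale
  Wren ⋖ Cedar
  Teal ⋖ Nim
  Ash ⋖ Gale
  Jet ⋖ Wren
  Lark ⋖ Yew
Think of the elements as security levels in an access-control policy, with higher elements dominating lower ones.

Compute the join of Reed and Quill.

Gale

Common upper bounds of {Reed, Quill}: Fern, Gale.
The least among these is Gale.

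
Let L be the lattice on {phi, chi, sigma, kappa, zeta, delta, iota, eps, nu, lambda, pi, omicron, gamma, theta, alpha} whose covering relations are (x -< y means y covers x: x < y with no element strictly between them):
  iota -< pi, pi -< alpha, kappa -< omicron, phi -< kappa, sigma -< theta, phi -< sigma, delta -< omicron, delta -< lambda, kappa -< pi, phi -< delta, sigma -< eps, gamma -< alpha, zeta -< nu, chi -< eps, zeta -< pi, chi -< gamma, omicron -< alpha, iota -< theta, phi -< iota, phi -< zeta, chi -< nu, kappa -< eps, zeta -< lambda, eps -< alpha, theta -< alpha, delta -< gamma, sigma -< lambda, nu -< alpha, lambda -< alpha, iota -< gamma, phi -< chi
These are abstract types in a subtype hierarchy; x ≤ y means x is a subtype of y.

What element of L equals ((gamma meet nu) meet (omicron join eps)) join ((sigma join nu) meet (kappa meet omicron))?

eps

gamma ∧ nu = chi
omicron ∨ eps = alpha
chi ∧ alpha = chi
sigma ∨ nu = alpha
kappa ∧ omicron = kappa
alpha ∧ kappa = kappa
chi ∨ kappa = eps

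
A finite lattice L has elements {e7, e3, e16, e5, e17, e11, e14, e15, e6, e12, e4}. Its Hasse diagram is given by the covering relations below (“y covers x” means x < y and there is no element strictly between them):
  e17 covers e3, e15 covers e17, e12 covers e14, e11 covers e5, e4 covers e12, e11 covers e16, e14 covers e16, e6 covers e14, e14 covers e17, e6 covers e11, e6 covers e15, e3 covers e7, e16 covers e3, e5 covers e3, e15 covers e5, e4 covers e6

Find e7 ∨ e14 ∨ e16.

Common upper bounds of {e7, e14, e16}: e12, e14, e4, e6.
The least among these is e14.

e14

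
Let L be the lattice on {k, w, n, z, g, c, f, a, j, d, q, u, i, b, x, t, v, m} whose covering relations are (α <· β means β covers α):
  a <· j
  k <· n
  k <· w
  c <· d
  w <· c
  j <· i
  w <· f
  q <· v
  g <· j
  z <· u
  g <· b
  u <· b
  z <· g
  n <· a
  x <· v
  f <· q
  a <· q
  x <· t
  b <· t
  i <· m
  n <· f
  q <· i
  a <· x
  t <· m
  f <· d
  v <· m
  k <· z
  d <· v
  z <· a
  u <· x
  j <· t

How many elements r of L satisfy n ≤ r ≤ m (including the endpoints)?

The interval [n, m] = {a, d, f, i, j, m, n, q, t, v, x}, which has 11 elements.

11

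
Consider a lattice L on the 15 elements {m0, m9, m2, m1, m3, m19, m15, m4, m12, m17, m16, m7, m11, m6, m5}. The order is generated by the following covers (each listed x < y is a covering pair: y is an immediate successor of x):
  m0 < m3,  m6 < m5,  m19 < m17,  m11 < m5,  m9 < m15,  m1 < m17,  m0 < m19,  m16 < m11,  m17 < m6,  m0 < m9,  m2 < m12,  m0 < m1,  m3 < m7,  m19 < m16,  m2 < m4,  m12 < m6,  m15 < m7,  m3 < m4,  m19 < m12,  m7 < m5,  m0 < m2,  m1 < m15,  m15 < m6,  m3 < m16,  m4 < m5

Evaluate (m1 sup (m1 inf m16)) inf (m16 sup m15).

m1 ∧ m16 = m0
m1 ∨ m0 = m1
m16 ∨ m15 = m5
m1 ∧ m5 = m1

m1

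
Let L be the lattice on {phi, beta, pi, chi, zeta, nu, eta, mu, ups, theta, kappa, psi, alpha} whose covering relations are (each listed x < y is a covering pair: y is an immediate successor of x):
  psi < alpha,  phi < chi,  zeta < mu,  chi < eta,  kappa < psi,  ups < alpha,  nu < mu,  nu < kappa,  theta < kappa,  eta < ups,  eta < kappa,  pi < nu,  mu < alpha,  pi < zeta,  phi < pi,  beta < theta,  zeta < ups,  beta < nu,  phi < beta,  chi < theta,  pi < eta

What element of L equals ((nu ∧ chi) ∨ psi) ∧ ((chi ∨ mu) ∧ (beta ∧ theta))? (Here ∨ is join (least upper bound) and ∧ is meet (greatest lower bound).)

nu ∧ chi = phi
phi ∨ psi = psi
chi ∨ mu = alpha
beta ∧ theta = beta
alpha ∧ beta = beta
psi ∧ beta = beta

beta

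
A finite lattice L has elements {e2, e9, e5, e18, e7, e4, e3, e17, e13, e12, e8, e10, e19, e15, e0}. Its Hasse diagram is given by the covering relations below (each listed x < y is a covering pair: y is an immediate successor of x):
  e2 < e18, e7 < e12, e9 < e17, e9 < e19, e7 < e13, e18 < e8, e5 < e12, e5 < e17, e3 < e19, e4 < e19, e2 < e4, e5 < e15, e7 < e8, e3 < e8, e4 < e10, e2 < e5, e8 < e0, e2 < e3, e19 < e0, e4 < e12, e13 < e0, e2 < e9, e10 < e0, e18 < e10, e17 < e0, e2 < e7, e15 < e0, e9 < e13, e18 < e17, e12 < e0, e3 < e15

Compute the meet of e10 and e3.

Common lower bounds of {e10, e3}: e2.
The greatest among these is e2.

e2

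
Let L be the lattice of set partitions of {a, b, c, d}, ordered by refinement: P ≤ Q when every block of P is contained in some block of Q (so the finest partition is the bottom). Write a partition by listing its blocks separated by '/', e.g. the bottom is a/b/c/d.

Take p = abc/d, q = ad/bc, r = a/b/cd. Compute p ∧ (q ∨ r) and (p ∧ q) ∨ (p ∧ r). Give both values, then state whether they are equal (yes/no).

q ∨ r = abcd, so p ∧ (q ∨ r) = abc/d ∧ abcd = abc/d.
p ∧ q = a/bc/d and p ∧ r = a/b/c/d, so (p ∧ q) ∨ (p ∧ r) = a/bc/d ∨ a/b/c/d = a/bc/d.
Equal: no.

abc/d; a/bc/d; no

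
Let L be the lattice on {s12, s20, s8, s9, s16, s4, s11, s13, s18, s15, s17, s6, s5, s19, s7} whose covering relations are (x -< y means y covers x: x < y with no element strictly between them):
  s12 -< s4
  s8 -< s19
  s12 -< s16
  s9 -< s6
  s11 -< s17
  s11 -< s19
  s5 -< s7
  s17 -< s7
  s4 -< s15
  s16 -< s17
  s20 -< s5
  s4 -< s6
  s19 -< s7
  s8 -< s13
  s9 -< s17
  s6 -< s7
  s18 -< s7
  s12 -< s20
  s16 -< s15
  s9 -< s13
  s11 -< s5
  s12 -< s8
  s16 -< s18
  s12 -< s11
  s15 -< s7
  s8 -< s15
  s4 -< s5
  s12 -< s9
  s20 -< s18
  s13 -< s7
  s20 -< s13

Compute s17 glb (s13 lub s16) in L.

s13 ∨ s16 = s7
s17 ∧ s7 = s17

s17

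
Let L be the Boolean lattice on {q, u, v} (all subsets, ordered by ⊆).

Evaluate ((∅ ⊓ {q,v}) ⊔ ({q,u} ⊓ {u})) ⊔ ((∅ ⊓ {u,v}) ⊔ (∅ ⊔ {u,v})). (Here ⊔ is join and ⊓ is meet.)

{u,v}

∅ ∧ {q,v} = ∅
{q,u} ∧ {u} = {u}
∅ ∨ {u} = {u}
∅ ∧ {u,v} = ∅
∅ ∨ {u,v} = {u,v}
∅ ∨ {u,v} = {u,v}
{u} ∨ {u,v} = {u,v}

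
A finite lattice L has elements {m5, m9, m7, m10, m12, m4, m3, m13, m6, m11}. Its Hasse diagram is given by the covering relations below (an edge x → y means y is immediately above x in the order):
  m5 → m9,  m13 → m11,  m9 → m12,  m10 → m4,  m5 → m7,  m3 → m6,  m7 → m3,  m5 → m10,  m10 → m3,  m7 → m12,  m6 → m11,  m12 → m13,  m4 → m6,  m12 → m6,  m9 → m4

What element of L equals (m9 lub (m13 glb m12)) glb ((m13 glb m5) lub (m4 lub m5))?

m13 ∧ m12 = m12
m9 ∨ m12 = m12
m13 ∧ m5 = m5
m4 ∨ m5 = m4
m5 ∨ m4 = m4
m12 ∧ m4 = m9

m9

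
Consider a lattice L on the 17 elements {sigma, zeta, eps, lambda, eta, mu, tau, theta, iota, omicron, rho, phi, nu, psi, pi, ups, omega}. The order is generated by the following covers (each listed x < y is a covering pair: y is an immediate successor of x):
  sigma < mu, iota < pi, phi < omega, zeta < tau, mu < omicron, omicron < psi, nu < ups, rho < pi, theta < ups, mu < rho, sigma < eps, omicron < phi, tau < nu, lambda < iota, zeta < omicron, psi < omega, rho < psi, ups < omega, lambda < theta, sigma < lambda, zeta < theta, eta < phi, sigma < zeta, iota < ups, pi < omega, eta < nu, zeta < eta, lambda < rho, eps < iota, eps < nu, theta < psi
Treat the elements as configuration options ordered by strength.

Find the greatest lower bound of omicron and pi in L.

mu

Common lower bounds of {omicron, pi}: mu, sigma.
The greatest among these is mu.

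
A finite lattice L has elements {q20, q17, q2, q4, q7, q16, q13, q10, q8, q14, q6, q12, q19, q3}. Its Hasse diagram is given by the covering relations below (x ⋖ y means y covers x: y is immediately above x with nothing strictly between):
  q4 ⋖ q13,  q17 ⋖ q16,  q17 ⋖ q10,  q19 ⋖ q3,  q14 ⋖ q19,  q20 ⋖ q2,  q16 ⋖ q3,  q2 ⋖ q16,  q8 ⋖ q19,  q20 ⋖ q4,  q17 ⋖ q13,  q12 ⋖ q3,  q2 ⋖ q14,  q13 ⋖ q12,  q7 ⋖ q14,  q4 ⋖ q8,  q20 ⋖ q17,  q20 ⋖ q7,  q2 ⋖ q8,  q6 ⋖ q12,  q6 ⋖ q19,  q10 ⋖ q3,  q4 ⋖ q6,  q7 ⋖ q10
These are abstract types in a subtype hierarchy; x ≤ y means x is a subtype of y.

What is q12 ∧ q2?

q20

Common lower bounds of {q12, q2}: q20.
The greatest among these is q20.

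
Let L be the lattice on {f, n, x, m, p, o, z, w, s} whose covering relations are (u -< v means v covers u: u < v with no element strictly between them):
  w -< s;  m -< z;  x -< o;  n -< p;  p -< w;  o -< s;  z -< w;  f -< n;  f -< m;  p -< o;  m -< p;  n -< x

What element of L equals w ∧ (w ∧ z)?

z

w ∧ z = z
w ∧ z = z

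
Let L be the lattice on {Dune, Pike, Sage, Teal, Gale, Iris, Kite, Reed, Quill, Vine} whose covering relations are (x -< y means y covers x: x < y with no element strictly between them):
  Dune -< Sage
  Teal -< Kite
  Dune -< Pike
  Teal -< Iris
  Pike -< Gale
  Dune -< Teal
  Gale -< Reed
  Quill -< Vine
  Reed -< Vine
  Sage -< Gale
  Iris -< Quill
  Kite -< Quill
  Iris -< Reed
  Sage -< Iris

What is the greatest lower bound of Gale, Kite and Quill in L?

Dune

Common lower bounds of {Gale, Kite, Quill}: Dune.
The greatest among these is Dune.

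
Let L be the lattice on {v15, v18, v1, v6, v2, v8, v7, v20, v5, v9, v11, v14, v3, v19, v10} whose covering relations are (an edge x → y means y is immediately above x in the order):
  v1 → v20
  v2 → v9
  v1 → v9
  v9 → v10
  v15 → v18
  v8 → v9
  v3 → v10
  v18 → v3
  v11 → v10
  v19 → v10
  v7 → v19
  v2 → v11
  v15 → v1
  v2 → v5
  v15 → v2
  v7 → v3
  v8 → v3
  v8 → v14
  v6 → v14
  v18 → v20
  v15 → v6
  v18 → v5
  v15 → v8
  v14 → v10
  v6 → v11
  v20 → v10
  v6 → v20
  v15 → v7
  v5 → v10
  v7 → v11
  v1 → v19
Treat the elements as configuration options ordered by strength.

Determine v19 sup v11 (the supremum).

Common upper bounds of {v19, v11}: v10.
The least among these is v10.

v10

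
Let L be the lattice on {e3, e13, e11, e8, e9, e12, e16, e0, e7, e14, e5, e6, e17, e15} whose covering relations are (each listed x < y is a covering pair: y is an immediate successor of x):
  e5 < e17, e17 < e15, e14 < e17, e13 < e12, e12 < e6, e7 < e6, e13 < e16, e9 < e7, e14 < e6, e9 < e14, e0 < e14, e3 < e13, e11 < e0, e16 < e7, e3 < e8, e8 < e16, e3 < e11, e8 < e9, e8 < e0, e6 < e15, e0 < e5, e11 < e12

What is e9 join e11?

e14

Common upper bounds of {e9, e11}: e14, e15, e17, e6.
The least among these is e14.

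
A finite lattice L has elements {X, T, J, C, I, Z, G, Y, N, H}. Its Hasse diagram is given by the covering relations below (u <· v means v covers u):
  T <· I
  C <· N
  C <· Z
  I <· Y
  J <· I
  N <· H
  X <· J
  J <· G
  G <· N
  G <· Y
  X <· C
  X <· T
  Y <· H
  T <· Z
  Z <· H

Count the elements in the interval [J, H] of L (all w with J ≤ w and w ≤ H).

The interval [J, H] = {G, H, I, J, N, Y}, which has 6 elements.

6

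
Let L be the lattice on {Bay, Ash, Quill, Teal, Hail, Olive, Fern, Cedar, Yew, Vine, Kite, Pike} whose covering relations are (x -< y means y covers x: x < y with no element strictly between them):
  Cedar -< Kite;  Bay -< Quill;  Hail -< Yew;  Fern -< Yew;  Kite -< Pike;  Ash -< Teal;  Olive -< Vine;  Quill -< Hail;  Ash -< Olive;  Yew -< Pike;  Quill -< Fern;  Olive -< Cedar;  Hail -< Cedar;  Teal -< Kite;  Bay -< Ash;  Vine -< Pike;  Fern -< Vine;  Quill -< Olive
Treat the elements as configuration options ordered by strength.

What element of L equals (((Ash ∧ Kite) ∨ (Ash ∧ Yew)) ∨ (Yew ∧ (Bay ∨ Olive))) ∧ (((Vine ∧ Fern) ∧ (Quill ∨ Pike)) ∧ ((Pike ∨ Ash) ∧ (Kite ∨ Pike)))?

Ash ∧ Kite = Ash
Ash ∧ Yew = Bay
Ash ∨ Bay = Ash
Bay ∨ Olive = Olive
Yew ∧ Olive = Quill
Ash ∨ Quill = Olive
Vine ∧ Fern = Fern
Quill ∨ Pike = Pike
Fern ∧ Pike = Fern
Pike ∨ Ash = Pike
Kite ∨ Pike = Pike
Pike ∧ Pike = Pike
Fern ∧ Pike = Fern
Olive ∧ Fern = Quill

Quill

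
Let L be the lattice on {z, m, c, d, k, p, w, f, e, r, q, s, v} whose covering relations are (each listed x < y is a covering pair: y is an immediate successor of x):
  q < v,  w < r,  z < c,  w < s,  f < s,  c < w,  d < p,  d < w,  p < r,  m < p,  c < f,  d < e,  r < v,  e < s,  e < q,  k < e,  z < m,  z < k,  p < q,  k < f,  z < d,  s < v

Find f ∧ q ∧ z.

z

Common lower bounds of {f, q, z}: z.
The greatest among these is z.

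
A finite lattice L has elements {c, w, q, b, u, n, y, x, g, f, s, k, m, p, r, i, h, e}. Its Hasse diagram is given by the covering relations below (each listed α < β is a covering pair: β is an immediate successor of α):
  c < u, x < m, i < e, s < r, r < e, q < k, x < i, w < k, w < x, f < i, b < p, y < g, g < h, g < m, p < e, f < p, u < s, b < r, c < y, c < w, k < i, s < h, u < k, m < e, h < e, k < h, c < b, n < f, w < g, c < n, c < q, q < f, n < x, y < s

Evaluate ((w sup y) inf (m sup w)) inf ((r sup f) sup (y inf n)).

w ∨ y = g
m ∨ w = m
g ∧ m = g
r ∨ f = e
y ∧ n = c
e ∨ c = e
g ∧ e = g

g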